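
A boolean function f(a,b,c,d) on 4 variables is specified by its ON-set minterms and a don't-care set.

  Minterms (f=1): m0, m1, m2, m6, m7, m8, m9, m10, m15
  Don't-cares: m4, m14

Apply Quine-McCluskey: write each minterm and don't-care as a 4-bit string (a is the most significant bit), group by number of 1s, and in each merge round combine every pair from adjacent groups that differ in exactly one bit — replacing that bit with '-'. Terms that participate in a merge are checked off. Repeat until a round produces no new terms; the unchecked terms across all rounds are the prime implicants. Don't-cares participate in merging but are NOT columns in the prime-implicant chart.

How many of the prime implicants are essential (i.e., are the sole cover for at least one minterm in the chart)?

2

size-2^0 implicants → 0000(✓)  0001(✓)  0010(✓)  0100(✓)  0110(✓)  0111(✓)  1000(✓)  1001(✓)  1010(✓)  1110(✓)  1111(✓)
size-2^1 implicants → -000(✓)  -001(✓)  -010(✓)  -110(✓)  -111(✓)  0-00(✓)  0-10(✓)  00-0(✓)  000-(✓)  01-0(✓)  011-(✓)  1-10(✓)  10-0(✓)  100-(✓)  111-(✓)
size-2^2 implicants → --10  -0-0  -00-  -11-  0--0
Unchecked terms (primes): --10, -0-0, -00-, -11-, 0--0
Minterm coverage:
  m0 ⊆ -0-0,-00-,0--0
  m1 ⊆ -00- [E]
  m2 ⊆ --10,-0-0,0--0
  m6 ⊆ --10,-11-,0--0
  m7 ⊆ -11- [E]
  m8 ⊆ -0-0,-00-
  m9 ⊆ -00- [E]
  m10 ⊆ --10,-0-0
  m15 ⊆ -11- [E]
E = {-00-, -11-}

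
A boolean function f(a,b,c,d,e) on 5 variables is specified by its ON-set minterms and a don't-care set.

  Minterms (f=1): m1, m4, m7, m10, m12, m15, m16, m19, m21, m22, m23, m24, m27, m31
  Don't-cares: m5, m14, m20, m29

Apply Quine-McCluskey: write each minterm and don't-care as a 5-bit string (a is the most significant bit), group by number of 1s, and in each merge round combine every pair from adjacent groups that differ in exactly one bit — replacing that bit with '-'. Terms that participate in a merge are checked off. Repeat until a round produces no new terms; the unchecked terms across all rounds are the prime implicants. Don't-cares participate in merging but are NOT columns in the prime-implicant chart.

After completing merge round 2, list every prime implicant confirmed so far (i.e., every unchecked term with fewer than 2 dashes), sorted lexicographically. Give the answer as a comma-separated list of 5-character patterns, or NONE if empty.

0-100, 00-01, 01-10, 011-0, 0111-, 1-000, 10-00

Round 0: 00001✓ 00100✓ 00101✓ 00111✓ 01010✓ 01100✓ 01110✓ 01111✓ 10000✓ 10011✓ 10100✓ 10101✓ 10110✓ 10111✓ 11000✓ 11011✓ 11101✓ 11111✓
Round 1: -0100✓ -0101✓ -0111✓ -1111✓ 0-100 0-111✓ 00-01 001-1✓ 0010-✓ 01-10 011-0 0111- 1-000 1-011✓ 1-101✓ 1-111✓ 10-00 10-11✓ 101-0✓ 101-1✓ 1010-✓ 1011-✓ 11-11✓ 111-1✓
Round 2: --111 -01-1 -010- 1--11 1-1-1 101--
PIs = {--111, -01-1, -010-, 0-100, 00-01, 01-10, 011-0, 0111-, 1--11, 1-000, 1-1-1, 10-00, 101--}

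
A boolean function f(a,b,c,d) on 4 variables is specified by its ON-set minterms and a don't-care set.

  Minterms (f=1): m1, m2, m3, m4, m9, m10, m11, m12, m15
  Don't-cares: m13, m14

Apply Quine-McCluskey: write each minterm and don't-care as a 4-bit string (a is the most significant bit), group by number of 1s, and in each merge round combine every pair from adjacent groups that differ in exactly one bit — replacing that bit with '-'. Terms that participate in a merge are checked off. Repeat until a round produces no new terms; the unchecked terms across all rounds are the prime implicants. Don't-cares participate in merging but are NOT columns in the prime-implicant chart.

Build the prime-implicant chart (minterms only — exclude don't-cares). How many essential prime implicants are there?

size-2^0 implicants → 0001(✓)  0010(✓)  0011(✓)  0100(✓)  1001(✓)  1010(✓)  1011(✓)  1100(✓)  1101(✓)  1110(✓)  1111(✓)
size-2^1 implicants → -001(✓)  -010(✓)  -011(✓)  -100  00-1(✓)  001-(✓)  1-01(✓)  1-10(✓)  1-11(✓)  10-1(✓)  101-(✓)  11-0(✓)  11-1(✓)  110-(✓)  111-(✓)
size-2^2 implicants → -0-1  -01-  1--1  1-1-  11--
Unchecked terms (primes): -0-1, -01-, -100, 1--1, 1-1-, 11--
Minterm coverage:
  m1 ⊆ -0-1 [E]
  m2 ⊆ -01- [E]
  m3 ⊆ -0-1,-01-
  m4 ⊆ -100 [E]
  m9 ⊆ -0-1,1--1
  m10 ⊆ -01-,1-1-
  m11 ⊆ -0-1,-01-,1--1,1-1-
  m12 ⊆ -100,11--
  m15 ⊆ 1--1,1-1-,11--
E = {-0-1, -01-, -100}

3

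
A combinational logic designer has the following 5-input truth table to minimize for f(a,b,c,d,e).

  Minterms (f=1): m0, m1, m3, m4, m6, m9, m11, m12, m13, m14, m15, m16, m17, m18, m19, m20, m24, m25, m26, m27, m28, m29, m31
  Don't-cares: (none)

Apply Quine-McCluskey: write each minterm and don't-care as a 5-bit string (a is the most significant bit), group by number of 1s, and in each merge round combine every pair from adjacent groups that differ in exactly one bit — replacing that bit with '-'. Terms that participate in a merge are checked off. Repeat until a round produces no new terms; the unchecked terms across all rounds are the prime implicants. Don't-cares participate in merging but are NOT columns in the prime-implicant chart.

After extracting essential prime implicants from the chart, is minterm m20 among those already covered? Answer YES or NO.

NO

[col 0] 00000*, 00001*, 00011*, 00100*, 00110*, 01001*, 01011*, 01100*, 01101*, 01110*, 01111*, 10000*, 10001*, 10010*, 10011*, 10100*, 11000*, 11001*, 11010*, 11011*, 11100*, 11101*, 11111*
[col 1] -0000*, -0001*, -0011*, -0100*, -1001*, -1011*, -1100*, -1101*, -1111*, 0-001*, 0-011*, 0-100*, 0-110*, 00-00*, 000-1*, 0000-*, 001-0*, 01-01*, 01-11*, 010-1*, 011-0*, 011-1*, 0110-*, 0111-*, 1-000*, 1-001*, 1-010*, 1-011*, 1-100*, 10-00*, 100-0*, 100-1*, 1000-*, 1001-*, 11-00*, 11-01*, 11-11*, 110-0*, 110-1*, 1100-*, 1101-*, 111-1*, 1110-*
[col 2] --001*, --011*, --100, -0-00, -00-1*, -000-, -1-01*, -1-11*, -10-1*, -11-1*, -110-, 0-0-1*, 0-1-0, 01--1*, 011--, 1--00, 1-0-0*, 1-0-1*, 1-00-*, 1-01-*, 100--*, 11--1*, 11-0-, 110--*
[col 3] --0-1, -1--1, 1-0--
Prime implicants: --0-1, --100, -0-00, -000-, -1--1, -110-, 0-1-0, 011--, 1--00, 1-0--, 11-0-
PI chart (minterm → PIs covering it):
  0 | -0-00,-000-
  1 | --0-1,-000-
  3 | --0-1  (sole → essential)
  4 | --100,-0-00,0-1-0
  6 | 0-1-0  (sole → essential)
  9 | --0-1,-1--1
  11 | --0-1,-1--1
  12 | --100,-110-,0-1-0,011--
  13 | -1--1,-110-,011--
  14 | 0-1-0,011--
  15 | -1--1,011--
  16 | -0-00,-000-,1--00,1-0--
  17 | --0-1,-000-,1-0--
  18 | 1-0--  (sole → essential)
  19 | --0-1,1-0--
  20 | --100,-0-00,1--00
  24 | 1--00,1-0--,11-0-
  25 | --0-1,-1--1,1-0--,11-0-
  26 | 1-0--  (sole → essential)
  27 | --0-1,-1--1,1-0--
  28 | --100,-110-,1--00,11-0-
  29 | -1--1,-110-,11-0-
  31 | -1--1  (sole → essential)
Essential prime implicants: --0-1, -1--1, 0-1-0, 1-0--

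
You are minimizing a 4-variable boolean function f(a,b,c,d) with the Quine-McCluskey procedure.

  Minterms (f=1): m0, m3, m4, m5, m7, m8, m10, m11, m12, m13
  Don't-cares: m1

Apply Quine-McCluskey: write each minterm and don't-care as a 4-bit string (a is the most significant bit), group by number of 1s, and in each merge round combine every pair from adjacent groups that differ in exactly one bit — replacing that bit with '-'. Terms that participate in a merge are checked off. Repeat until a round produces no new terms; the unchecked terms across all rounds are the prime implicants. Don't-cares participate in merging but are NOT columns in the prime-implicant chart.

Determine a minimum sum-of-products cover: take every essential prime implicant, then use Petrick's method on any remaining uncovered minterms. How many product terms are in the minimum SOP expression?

4

[col 0] 0000*, 0001*, 0011*, 0100*, 0101*, 0111*, 1000*, 1010*, 1011*, 1100*, 1101*
[col 1] -000*, -011, -100*, -101*, 0-00*, 0-01*, 0-11*, 00-1*, 000-*, 01-1*, 010-*, 1-00*, 10-0, 101-, 110-*
[col 2] --00, -10-, 0--1, 0-0-
Prime implicants: --00, -011, -10-, 0--1, 0-0-, 10-0, 101-
PI chart (minterm → PIs covering it):
  0 | --00,0-0-
  3 | -011,0--1
  4 | --00,-10-,0-0-
  5 | -10-,0--1,0-0-
  7 | 0--1  (sole → essential)
  8 | --00,10-0
  10 | 10-0,101-
  11 | -011,101-
  12 | --00,-10-
  13 | -10-  (sole → essential)
Essential prime implicants: -10-, 0--1
Petrick residual → --00, 101-
Minimum SOP uses 4 PIs: c'd' + bc' + a'd + ab'c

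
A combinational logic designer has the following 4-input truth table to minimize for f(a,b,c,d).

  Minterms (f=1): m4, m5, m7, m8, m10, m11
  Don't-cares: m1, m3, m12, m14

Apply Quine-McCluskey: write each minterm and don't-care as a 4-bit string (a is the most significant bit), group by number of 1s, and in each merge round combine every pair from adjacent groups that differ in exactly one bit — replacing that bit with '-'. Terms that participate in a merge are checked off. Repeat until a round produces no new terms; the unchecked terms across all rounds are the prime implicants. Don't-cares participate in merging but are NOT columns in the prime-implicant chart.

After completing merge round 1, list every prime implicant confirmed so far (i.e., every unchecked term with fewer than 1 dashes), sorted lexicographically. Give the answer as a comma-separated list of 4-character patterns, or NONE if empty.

NONE

[col 0] 0001*, 0011*, 0100*, 0101*, 0111*, 1000*, 1010*, 1011*, 1100*, 1110*
[col 1] -011, -100, 0-01*, 0-11*, 00-1*, 01-1*, 010-, 1-00*, 1-10*, 10-0*, 101-, 11-0*
[col 2] 0--1, 1--0
Prime implicants: -011, -100, 0--1, 010-, 1--0, 101-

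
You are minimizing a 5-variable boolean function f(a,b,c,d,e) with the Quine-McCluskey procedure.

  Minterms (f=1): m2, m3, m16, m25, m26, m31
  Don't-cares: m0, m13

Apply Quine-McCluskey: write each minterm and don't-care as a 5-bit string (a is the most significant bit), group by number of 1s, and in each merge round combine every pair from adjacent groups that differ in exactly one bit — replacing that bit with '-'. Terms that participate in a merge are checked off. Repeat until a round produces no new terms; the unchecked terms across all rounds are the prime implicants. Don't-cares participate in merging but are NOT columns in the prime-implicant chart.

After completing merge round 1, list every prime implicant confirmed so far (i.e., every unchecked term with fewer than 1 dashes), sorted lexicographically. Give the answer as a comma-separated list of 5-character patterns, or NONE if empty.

01101, 11001, 11010, 11111

[col 0] 00000*, 00010*, 00011*, 01101, 10000*, 11001, 11010, 11111
[col 1] -0000, 000-0, 0001-
Prime implicants: -0000, 000-0, 0001-, 01101, 11001, 11010, 11111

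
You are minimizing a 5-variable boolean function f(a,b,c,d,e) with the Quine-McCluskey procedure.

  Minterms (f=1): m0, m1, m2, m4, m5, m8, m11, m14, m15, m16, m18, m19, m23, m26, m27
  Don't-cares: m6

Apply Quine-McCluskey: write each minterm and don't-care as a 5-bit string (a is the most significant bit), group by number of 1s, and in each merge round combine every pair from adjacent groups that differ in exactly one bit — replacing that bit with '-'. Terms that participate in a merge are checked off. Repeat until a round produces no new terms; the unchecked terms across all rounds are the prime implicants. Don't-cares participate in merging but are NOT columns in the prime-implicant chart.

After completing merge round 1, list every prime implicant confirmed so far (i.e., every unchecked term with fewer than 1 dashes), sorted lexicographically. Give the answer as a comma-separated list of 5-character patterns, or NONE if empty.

size-2^0 implicants → 00000(✓)  00001(✓)  00010(✓)  00100(✓)  00101(✓)  00110(✓)  01000(✓)  01011(✓)  01110(✓)  01111(✓)  10000(✓)  10010(✓)  10011(✓)  10111(✓)  11010(✓)  11011(✓)
size-2^1 implicants → -0000(✓)  -0010(✓)  -1011  0-000  0-110  00-00(✓)  00-01(✓)  00-10(✓)  000-0(✓)  0000-(✓)  001-0(✓)  0010-(✓)  01-11  0111-  1-010(✓)  1-011(✓)  10-11  100-0(✓)  1001-(✓)  1101-(✓)
size-2^2 implicants → -00-0  00--0  00-0-  1-01-
Unchecked terms (primes): -00-0, -1011, 0-000, 0-110, 00--0, 00-0-, 01-11, 0111-, 1-01-, 10-11

NONE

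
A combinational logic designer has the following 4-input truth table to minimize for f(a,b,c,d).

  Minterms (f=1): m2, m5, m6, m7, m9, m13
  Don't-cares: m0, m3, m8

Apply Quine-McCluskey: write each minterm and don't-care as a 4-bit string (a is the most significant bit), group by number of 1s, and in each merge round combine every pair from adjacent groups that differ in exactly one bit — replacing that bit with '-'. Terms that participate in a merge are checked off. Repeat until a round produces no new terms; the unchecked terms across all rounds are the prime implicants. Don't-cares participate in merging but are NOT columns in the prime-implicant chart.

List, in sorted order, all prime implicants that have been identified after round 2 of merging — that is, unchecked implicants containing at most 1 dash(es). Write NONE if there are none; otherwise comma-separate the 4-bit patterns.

-000, -101, 00-0, 01-1, 1-01, 100-

Round 0: 0000✓ 0010✓ 0011✓ 0101✓ 0110✓ 0111✓ 1000✓ 1001✓ 1101✓
Round 1: -000 -101 0-10✓ 0-11✓ 00-0 001-✓ 01-1 011-✓ 1-01 100-
Round 2: 0-1-
PIs = {-000, -101, 0-1-, 00-0, 01-1, 1-01, 100-}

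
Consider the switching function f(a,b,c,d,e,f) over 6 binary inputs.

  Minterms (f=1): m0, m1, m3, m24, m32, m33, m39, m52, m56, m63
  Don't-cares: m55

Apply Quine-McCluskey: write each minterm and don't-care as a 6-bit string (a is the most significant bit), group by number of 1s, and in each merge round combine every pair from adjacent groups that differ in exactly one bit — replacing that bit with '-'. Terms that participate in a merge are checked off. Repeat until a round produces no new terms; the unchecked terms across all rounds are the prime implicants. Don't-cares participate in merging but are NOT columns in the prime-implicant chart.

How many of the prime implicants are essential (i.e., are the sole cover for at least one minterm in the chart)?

6

size-2^0 implicants → 000000(✓)  000001(✓)  000011(✓)  011000(✓)  100000(✓)  100001(✓)  100111(✓)  110100  110111(✓)  111000(✓)  111111(✓)
size-2^1 implicants → -00000(✓)  -00001(✓)  -11000  0000-1  00000-(✓)  1-0111  10000-(✓)  11-111
size-2^2 implicants → -0000-
Unchecked terms (primes): -0000-, -11000, 0000-1, 1-0111, 11-111, 110100
Minterm coverage:
  m0 ⊆ -0000- [E]
  m1 ⊆ -0000-,0000-1
  m3 ⊆ 0000-1 [E]
  m24 ⊆ -11000 [E]
  m32 ⊆ -0000- [E]
  m33 ⊆ -0000- [E]
  m39 ⊆ 1-0111 [E]
  m52 ⊆ 110100 [E]
  m56 ⊆ -11000 [E]
  m63 ⊆ 11-111 [E]
E = {-0000-, -11000, 0000-1, 1-0111, 11-111, 110100}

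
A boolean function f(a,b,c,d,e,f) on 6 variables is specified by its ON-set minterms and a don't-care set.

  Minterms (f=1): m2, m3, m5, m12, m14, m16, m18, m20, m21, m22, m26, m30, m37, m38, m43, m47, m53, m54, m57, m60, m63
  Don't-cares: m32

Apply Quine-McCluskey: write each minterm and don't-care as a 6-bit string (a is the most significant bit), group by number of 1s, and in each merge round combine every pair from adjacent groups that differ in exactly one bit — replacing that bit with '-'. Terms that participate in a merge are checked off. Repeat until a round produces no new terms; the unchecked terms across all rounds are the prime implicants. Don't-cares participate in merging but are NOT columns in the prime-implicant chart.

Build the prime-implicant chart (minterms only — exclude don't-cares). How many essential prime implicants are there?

size-2^0 implicants → 000010(✓)  000011(✓)  000101(✓)  001100(✓)  001110(✓)  010000(✓)  010010(✓)  010100(✓)  010101(✓)  010110(✓)  011010(✓)  011110(✓)  100000  100101(✓)  100110(✓)  101011(✓)  101111(✓)  110101(✓)  110110(✓)  111001  111100  111111(✓)
size-2^1 implicants → -00101(✓)  -10101(✓)  -10110  0-0010  0-0101(✓)  0-1110  00001-  0011-0  01-010(✓)  01-110(✓)  010-00(✓)  010-10(✓)  0100-0(✓)  0101-0(✓)  01010-  011-10(✓)  1-0101(✓)  1-0110  1-1111  101-11
size-2^2 implicants → --0101  01--10  010--0
Unchecked terms (primes): --0101, -10110, 0-0010, 0-1110, 00001-, 0011-0, 01--10, 010--0, 01010-, 1-0110, 1-1111, 100000, 101-11, 111001, 111100
Minterm coverage:
  m2 ⊆ 0-0010,00001-
  m3 ⊆ 00001- [E]
  m5 ⊆ --0101 [E]
  m12 ⊆ 0011-0 [E]
  m14 ⊆ 0-1110,0011-0
  m16 ⊆ 010--0 [E]
  m18 ⊆ 0-0010,01--10,010--0
  m20 ⊆ 010--0,01010-
  m21 ⊆ --0101,01010-
  m22 ⊆ -10110,01--10,010--0
  m26 ⊆ 01--10 [E]
  m30 ⊆ 0-1110,01--10
  m37 ⊆ --0101 [E]
  m38 ⊆ 1-0110 [E]
  m43 ⊆ 101-11 [E]
  m47 ⊆ 1-1111,101-11
  m53 ⊆ --0101 [E]
  m54 ⊆ -10110,1-0110
  m57 ⊆ 111001 [E]
  m60 ⊆ 111100 [E]
  m63 ⊆ 1-1111 [E]
E = {--0101, 00001-, 0011-0, 01--10, 010--0, 1-0110, 1-1111, 101-11, 111001, 111100}

10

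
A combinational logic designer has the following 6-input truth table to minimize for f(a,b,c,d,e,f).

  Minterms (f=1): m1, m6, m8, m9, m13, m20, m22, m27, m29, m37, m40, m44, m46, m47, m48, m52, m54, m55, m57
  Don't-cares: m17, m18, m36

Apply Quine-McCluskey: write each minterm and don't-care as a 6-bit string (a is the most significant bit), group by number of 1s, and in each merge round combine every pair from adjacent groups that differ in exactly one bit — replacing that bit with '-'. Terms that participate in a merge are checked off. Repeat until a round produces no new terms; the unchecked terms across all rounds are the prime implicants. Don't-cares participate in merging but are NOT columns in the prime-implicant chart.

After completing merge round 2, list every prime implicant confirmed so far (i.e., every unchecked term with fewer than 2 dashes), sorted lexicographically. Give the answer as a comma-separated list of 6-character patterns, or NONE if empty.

-01000, 0-0001, 0-0110, 0-1101, 00-001, 001-01, 00100-, 010-10, 011011, 1-0100, 10-100, 10010-, 101-00, 1011-0, 10111-, 110-00, 11011-, 111001

[col 0] 000001*, 000110*, 001000*, 001001*, 001101*, 010001*, 010010*, 010100*, 010110*, 011011, 011101*, 100100*, 100101*, 101000*, 101100*, 101110*, 101111*, 110000*, 110100*, 110110*, 110111*, 111001
[col 1] -01000, -10100*, -10110*, 0-0001, 0-0110, 0-1101, 00-001, 001-01, 00100-, 010-10, 0101-0*, 1-0100, 10-100, 10010-, 101-00, 1011-0, 10111-, 110-00, 1101-0*, 11011-
[col 2] -101-0
Prime implicants: -01000, -101-0, 0-0001, 0-0110, 0-1101, 00-001, 001-01, 00100-, 010-10, 011011, 1-0100, 10-100, 10010-, 101-00, 1011-0, 10111-, 110-00, 11011-, 111001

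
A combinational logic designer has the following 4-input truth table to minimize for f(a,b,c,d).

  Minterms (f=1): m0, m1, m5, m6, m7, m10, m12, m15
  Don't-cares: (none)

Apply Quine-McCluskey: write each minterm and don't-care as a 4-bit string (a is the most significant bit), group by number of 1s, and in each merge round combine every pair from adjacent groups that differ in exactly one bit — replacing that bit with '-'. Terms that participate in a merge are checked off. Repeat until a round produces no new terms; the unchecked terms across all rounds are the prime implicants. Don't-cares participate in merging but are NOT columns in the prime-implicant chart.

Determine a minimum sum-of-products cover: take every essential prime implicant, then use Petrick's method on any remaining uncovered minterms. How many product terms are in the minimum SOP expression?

6

Round 0: 0000✓ 0001✓ 0101✓ 0110✓ 0111✓ 1010 1100 1111✓
Round 1: -111 0-01 000- 01-1 011-
PIs = {-111, 0-01, 000-, 01-1, 011-, 1010, 1100}
Coverage chart:
  m0: 000- ←essential
  m1: 0-01,000-
  m5: 0-01,01-1
  m6: 011- ←essential
  m7: -111,01-1,011-
  m10: 1010 ←essential
  m12: 1100 ←essential
  m15: -111 ←essential
Essential: -111, 000-, 011-, 1010, 1100
Petrick residual → 0-01
Min cover (6 terms): bcd + a'c'd + a'b'c' + a'bc + ab'cd' + abc'd'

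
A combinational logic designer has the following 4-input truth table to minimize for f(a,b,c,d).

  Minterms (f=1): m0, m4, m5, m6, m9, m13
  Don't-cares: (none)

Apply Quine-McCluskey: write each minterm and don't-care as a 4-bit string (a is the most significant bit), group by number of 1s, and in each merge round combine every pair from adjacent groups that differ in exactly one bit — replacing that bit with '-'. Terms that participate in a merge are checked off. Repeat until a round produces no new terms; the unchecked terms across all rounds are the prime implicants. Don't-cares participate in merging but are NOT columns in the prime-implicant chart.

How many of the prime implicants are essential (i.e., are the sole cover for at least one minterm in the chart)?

size-2^0 implicants → 0000(✓)  0100(✓)  0101(✓)  0110(✓)  1001(✓)  1101(✓)
size-2^1 implicants → -101  0-00  01-0  010-  1-01
Unchecked terms (primes): -101, 0-00, 01-0, 010-, 1-01
Minterm coverage:
  m0 ⊆ 0-00 [E]
  m4 ⊆ 0-00,01-0,010-
  m5 ⊆ -101,010-
  m6 ⊆ 01-0 [E]
  m9 ⊆ 1-01 [E]
  m13 ⊆ -101,1-01
E = {0-00, 01-0, 1-01}

3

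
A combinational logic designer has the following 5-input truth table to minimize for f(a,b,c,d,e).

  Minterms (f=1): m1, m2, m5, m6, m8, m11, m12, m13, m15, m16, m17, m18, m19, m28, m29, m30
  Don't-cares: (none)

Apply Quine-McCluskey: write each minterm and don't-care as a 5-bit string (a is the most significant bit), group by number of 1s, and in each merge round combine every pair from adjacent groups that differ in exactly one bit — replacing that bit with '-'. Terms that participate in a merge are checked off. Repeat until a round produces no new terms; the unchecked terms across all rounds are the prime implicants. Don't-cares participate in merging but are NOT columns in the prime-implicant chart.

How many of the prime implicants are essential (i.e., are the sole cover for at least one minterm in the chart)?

size-2^0 implicants → 00001(✓)  00010(✓)  00101(✓)  00110(✓)  01000(✓)  01011(✓)  01100(✓)  01101(✓)  01111(✓)  10000(✓)  10001(✓)  10010(✓)  10011(✓)  11100(✓)  11101(✓)  11110(✓)
size-2^1 implicants → -0001  -0010  -1100(✓)  -1101(✓)  0-101  00-01  00-10  01-00  01-11  011-1  0110-(✓)  100-0(✓)  100-1(✓)  1000-(✓)  1001-(✓)  111-0  1110-(✓)
size-2^2 implicants → -110-  100--
Unchecked terms (primes): -0001, -0010, -110-, 0-101, 00-01, 00-10, 01-00, 01-11, 011-1, 100--, 111-0
Minterm coverage:
  m1 ⊆ -0001,00-01
  m2 ⊆ -0010,00-10
  m5 ⊆ 0-101,00-01
  m6 ⊆ 00-10 [E]
  m8 ⊆ 01-00 [E]
  m11 ⊆ 01-11 [E]
  m12 ⊆ -110-,01-00
  m13 ⊆ -110-,0-101,011-1
  m15 ⊆ 01-11,011-1
  m16 ⊆ 100-- [E]
  m17 ⊆ -0001,100--
  m18 ⊆ -0010,100--
  m19 ⊆ 100-- [E]
  m28 ⊆ -110-,111-0
  m29 ⊆ -110- [E]
  m30 ⊆ 111-0 [E]
E = {-110-, 00-10, 01-00, 01-11, 100--, 111-0}

6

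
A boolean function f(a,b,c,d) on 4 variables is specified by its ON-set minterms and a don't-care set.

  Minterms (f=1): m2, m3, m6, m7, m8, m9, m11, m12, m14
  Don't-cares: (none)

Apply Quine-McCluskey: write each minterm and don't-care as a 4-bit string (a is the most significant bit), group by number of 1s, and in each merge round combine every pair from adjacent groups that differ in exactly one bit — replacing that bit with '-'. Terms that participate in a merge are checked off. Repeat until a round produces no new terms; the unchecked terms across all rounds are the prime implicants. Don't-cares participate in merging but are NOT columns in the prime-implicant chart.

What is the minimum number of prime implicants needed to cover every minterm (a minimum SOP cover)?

4

Round 0: 0010✓ 0011✓ 0110✓ 0111✓ 1000✓ 1001✓ 1011✓ 1100✓ 1110✓
Round 1: -011 -110 0-10✓ 0-11✓ 001-✓ 011-✓ 1-00 10-1 100- 11-0
Round 2: 0-1-
PIs = {-011, -110, 0-1-, 1-00, 10-1, 100-, 11-0}
Coverage chart:
  m2: 0-1- ←essential
  m3: -011,0-1-
  m6: -110,0-1-
  m7: 0-1- ←essential
  m8: 1-00,100-
  m9: 10-1,100-
  m11: -011,10-1
  m12: 1-00,11-0
  m14: -110,11-0
Essential: 0-1-
Petrick residual → -011, 100-, 11-0
Min cover (4 terms): b'cd + a'c + ab'c' + abd'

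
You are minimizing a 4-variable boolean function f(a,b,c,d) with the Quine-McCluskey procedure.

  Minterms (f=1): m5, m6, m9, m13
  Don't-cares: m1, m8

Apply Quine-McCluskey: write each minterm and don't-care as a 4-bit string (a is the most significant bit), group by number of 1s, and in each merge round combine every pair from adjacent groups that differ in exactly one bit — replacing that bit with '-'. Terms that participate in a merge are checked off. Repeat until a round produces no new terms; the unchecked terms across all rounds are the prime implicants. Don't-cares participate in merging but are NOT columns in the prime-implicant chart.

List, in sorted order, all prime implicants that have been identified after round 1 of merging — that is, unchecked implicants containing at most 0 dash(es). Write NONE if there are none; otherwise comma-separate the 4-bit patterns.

Round 0: 0001✓ 0101✓ 0110 1000✓ 1001✓ 1101✓
Round 1: -001✓ -101✓ 0-01✓ 1-01✓ 100-
Round 2: --01
PIs = {--01, 0110, 100-}

0110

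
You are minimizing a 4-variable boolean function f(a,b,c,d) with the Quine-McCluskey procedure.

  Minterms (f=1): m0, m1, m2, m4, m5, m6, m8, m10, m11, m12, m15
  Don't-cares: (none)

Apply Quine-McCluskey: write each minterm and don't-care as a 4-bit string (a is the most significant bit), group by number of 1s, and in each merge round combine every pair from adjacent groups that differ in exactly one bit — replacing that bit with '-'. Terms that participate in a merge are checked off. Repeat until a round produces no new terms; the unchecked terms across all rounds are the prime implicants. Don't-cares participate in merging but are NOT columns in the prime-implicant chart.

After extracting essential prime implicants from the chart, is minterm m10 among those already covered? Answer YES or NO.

NO

size-2^0 implicants → 0000(✓)  0001(✓)  0010(✓)  0100(✓)  0101(✓)  0110(✓)  1000(✓)  1010(✓)  1011(✓)  1100(✓)  1111(✓)
size-2^1 implicants → -000(✓)  -010(✓)  -100(✓)  0-00(✓)  0-01(✓)  0-10(✓)  00-0(✓)  000-(✓)  01-0(✓)  010-(✓)  1-00(✓)  1-11  10-0(✓)  101-
size-2^2 implicants → --00  -0-0  0--0  0-0-
Unchecked terms (primes): --00, -0-0, 0--0, 0-0-, 1-11, 101-
Minterm coverage:
  m0 ⊆ --00,-0-0,0--0,0-0-
  m1 ⊆ 0-0- [E]
  m2 ⊆ -0-0,0--0
  m4 ⊆ --00,0--0,0-0-
  m5 ⊆ 0-0- [E]
  m6 ⊆ 0--0 [E]
  m8 ⊆ --00,-0-0
  m10 ⊆ -0-0,101-
  m11 ⊆ 1-11,101-
  m12 ⊆ --00 [E]
  m15 ⊆ 1-11 [E]
E = {--00, 0--0, 0-0-, 1-11}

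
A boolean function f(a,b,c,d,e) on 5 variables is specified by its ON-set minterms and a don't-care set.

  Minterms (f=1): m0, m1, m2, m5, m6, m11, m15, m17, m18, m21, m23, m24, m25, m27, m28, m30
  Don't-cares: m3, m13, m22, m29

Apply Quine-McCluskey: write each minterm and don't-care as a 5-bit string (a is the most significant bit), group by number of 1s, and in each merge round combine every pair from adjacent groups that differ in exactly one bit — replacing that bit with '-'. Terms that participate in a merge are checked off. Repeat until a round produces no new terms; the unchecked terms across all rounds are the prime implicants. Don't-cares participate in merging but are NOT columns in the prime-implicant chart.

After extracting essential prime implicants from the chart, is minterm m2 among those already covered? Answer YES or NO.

YES

[col 0] 00000*, 00001*, 00010*, 00011*, 00101*, 00110*, 01011*, 01101*, 01111*, 10001*, 10010*, 10101*, 10110*, 10111*, 11000*, 11001*, 11011*, 11100*, 11101*, 11110*
[col 1] -0001*, -0010*, -0101*, -0110*, -1011, -1101*, 0-011, 0-101*, 00-01*, 00-10*, 000-0*, 000-1*, 0000-*, 0001-*, 01-11, 011-1, 1-001*, 1-101*, 1-110, 10-01*, 10-10*, 101-1, 1011-, 11-00*, 11-01*, 110-1, 1100-*, 111-0, 1110-*
[col 2] --101, -0-01, -0-10, 000--, 1--01, 11-0-
Prime implicants: --101, -0-01, -0-10, -1011, 0-011, 000--, 01-11, 011-1, 1--01, 1-110, 101-1, 1011-, 11-0-, 110-1, 111-0
PI chart (minterm → PIs covering it):
  0 | 000--  (sole → essential)
  1 | -0-01,000--
  2 | -0-10,000--
  5 | --101,-0-01
  6 | -0-10  (sole → essential)
  11 | -1011,0-011,01-11
  15 | 01-11,011-1
  17 | -0-01,1--01
  18 | -0-10  (sole → essential)
  21 | --101,-0-01,1--01,101-1
  23 | 101-1,1011-
  24 | 11-0-  (sole → essential)
  25 | 1--01,11-0-,110-1
  27 | -1011,110-1
  28 | 11-0-,111-0
  30 | 1-110,111-0
Essential prime implicants: -0-10, 000--, 11-0-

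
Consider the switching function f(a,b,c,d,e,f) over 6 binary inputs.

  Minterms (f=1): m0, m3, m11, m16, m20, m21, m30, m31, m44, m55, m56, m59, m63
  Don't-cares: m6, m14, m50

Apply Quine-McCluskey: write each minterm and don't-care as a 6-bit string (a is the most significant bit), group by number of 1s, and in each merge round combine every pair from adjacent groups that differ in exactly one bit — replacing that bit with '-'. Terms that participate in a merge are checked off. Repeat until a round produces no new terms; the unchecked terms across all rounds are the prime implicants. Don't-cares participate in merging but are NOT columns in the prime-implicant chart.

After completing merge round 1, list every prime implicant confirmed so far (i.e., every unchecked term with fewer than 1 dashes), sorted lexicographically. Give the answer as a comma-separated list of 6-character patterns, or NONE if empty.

101100, 110010, 111000

[col 0] 000000*, 000011*, 000110*, 001011*, 001110*, 010000*, 010100*, 010101*, 011110*, 011111*, 101100, 110010, 110111*, 111000, 111011*, 111111*
[col 1] -11111, 0-0000, 0-1110, 00-011, 00-110, 010-00, 01010-, 01111-, 11-111, 111-11
Prime implicants: -11111, 0-0000, 0-1110, 00-011, 00-110, 010-00, 01010-, 01111-, 101100, 11-111, 110010, 111-11, 111000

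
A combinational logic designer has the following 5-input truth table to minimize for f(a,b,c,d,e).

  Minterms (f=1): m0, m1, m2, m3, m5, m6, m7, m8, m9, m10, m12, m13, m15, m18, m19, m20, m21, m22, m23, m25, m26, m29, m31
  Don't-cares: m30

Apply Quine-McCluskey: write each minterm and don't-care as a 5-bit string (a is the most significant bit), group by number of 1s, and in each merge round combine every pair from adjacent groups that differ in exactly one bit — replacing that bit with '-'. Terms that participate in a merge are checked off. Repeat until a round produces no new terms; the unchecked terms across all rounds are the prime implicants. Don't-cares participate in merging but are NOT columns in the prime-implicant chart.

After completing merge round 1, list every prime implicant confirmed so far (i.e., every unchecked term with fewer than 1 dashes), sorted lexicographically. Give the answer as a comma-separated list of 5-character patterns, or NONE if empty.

NONE

Round 0: 00000✓ 00001✓ 00010✓ 00011✓ 00101✓ 00110✓ 00111✓ 01000✓ 01001✓ 01010✓ 01100✓ 01101✓ 01111✓ 10010✓ 10011✓ 10100✓ 10101✓ 10110✓ 10111✓ 11001✓ 11010✓ 11101✓ 11110✓ 11111✓
Round 1: -0010✓ -0011✓ -0101✓ -0110✓ -0111✓ -1001✓ -1010✓ -1101✓ -1111✓ 0-000✓ 0-001✓ 0-010✓ 0-101✓ 0-111✓ 00-01✓ 00-10✓ 00-11✓ 000-0✓ 000-1✓ 0000-✓ 0001-✓ 001-1✓ 0011-✓ 01-00✓ 01-01✓ 010-0✓ 0100-✓ 011-1✓ 0110-✓ 1-010✓ 1-101✓ 1-110✓ 1-111✓ 10-10✓ 10-11✓ 1001-✓ 101-0✓ 101-1✓ 1010-✓ 1011-✓ 11-01✓ 11-10✓ 111-1✓ 1111-✓
Round 2: --010 --101✓ --111✓ -0-10✓ -0-11✓ -001-✓ -01-1✓ -011-✓ -1-01 -11-1✓ 0--01 0-0-0 0-00- 0-1-1✓ 00--1 00-1-✓ 000-- 01-0- 1--10 1-1-1✓ 1-11- 10-1-✓ 101--
Round 3: --1-1 -0-1-
PIs = {--010, --1-1, -0-1-, -1-01, 0--01, 0-0-0, 0-00-, 00--1, 000--, 01-0-, 1--10, 1-11-, 101--}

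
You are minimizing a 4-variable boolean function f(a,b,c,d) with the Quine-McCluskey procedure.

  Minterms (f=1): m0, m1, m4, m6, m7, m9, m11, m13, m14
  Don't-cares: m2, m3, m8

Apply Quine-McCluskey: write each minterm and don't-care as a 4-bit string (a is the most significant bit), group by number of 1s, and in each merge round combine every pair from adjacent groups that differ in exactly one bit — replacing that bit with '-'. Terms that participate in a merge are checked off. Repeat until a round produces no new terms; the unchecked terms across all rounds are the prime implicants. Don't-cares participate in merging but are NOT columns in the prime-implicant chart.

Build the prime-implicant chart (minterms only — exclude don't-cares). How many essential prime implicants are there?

5

Round 0: 0000✓ 0001✓ 0010✓ 0011✓ 0100✓ 0110✓ 0111✓ 1000✓ 1001✓ 1011✓ 1101✓ 1110✓
Round 1: -000✓ -001✓ -011✓ -110 0-00✓ 0-10✓ 0-11✓ 00-0✓ 00-1✓ 000-✓ 001-✓ 01-0✓ 011-✓ 1-01 10-1✓ 100-✓
Round 2: -0-1 -00- 0--0 0-1- 00--
PIs = {-0-1, -00-, -110, 0--0, 0-1-, 00--, 1-01}
Coverage chart:
  m0: -00-,0--0,00--
  m1: -0-1,-00-,00--
  m4: 0--0 ←essential
  m6: -110,0--0,0-1-
  m7: 0-1- ←essential
  m9: -0-1,-00-,1-01
  m11: -0-1 ←essential
  m13: 1-01 ←essential
  m14: -110 ←essential
Essential: -0-1, -110, 0--0, 0-1-, 1-01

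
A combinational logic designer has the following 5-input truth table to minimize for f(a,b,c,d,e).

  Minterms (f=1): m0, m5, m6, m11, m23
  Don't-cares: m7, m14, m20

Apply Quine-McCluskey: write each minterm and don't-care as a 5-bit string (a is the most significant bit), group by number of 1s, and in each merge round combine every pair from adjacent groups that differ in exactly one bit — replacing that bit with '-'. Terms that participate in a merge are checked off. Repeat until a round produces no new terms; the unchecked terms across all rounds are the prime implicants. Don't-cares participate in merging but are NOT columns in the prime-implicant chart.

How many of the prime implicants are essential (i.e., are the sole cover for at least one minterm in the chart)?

[col 0] 00000, 00101*, 00110*, 00111*, 01011, 01110*, 10100, 10111*
[col 1] -0111, 0-110, 001-1, 0011-
Prime implicants: -0111, 0-110, 00000, 001-1, 0011-, 01011, 10100
PI chart (minterm → PIs covering it):
  0 | 00000  (sole → essential)
  5 | 001-1  (sole → essential)
  6 | 0-110,0011-
  11 | 01011  (sole → essential)
  23 | -0111  (sole → essential)
Essential prime implicants: -0111, 00000, 001-1, 01011

4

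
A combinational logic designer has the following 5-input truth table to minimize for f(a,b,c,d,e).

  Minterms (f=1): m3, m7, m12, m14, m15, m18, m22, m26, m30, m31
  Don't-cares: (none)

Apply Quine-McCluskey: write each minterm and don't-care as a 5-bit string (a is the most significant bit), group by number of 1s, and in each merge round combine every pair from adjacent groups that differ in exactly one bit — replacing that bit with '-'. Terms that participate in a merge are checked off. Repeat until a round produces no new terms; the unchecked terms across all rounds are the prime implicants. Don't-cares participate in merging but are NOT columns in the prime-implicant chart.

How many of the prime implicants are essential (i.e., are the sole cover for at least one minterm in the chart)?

Round 0: 00011✓ 00111✓ 01100✓ 01110✓ 01111✓ 10010✓ 10110✓ 11010✓ 11110✓ 11111✓
Round 1: -1110✓ -1111✓ 0-111 00-11 011-0 0111-✓ 1-010✓ 1-110✓ 10-10✓ 11-10✓ 1111-✓
Round 2: -111- 1--10
PIs = {-111-, 0-111, 00-11, 011-0, 1--10}
Coverage chart:
  m3: 00-11 ←essential
  m7: 0-111,00-11
  m12: 011-0 ←essential
  m14: -111-,011-0
  m15: -111-,0-111
  m18: 1--10 ←essential
  m22: 1--10 ←essential
  m26: 1--10 ←essential
  m30: -111-,1--10
  m31: -111- ←essential
Essential: -111-, 00-11, 011-0, 1--10

4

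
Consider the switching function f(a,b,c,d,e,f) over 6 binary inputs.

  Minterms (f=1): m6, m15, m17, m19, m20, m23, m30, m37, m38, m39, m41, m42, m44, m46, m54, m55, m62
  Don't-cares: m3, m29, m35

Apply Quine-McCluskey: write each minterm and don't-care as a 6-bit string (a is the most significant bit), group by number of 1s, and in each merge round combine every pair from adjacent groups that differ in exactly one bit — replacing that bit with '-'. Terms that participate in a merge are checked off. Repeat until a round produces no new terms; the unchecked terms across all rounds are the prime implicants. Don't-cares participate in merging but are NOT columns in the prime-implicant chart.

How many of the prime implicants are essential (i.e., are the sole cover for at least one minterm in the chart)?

9

[col 0] 000011*, 000110*, 001111, 010001*, 010011*, 010100, 010111*, 011101, 011110*, 100011*, 100101*, 100110*, 100111*, 101001, 101010*, 101100*, 101110*, 110110*, 110111*, 111110*
[col 1] -00011, -00110, -10111, -11110, 0-0011, 010-11, 0100-1, 1-0110*, 1-0111*, 1-1110*, 10-110*, 100-11, 1001-1, 10011-*, 101-10, 1011-0, 11-110*, 11011-*
[col 2] 1--110, 1-011-
Prime implicants: -00011, -00110, -10111, -11110, 0-0011, 001111, 010-11, 0100-1, 010100, 011101, 1--110, 1-011-, 100-11, 1001-1, 101-10, 101001, 1011-0
PI chart (minterm → PIs covering it):
  6 | -00110  (sole → essential)
  15 | 001111  (sole → essential)
  17 | 0100-1  (sole → essential)
  19 | 0-0011,010-11,0100-1
  20 | 010100  (sole → essential)
  23 | -10111,010-11
  30 | -11110  (sole → essential)
  37 | 1001-1  (sole → essential)
  38 | -00110,1--110,1-011-
  39 | 1-011-,100-11,1001-1
  41 | 101001  (sole → essential)
  42 | 101-10  (sole → essential)
  44 | 1011-0  (sole → essential)
  46 | 1--110,101-10,1011-0
  54 | 1--110,1-011-
  55 | -10111,1-011-
  62 | -11110,1--110
Essential prime implicants: -00110, -11110, 001111, 0100-1, 010100, 1001-1, 101-10, 101001, 1011-0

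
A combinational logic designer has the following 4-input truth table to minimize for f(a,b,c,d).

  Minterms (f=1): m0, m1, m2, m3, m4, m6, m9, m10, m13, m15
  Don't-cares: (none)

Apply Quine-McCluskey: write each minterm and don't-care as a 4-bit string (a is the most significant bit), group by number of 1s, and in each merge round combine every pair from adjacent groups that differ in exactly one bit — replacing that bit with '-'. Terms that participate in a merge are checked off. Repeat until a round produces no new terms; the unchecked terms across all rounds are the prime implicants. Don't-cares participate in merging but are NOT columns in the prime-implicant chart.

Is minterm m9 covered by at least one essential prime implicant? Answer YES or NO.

NO

Round 0: 0000✓ 0001✓ 0010✓ 0011✓ 0100✓ 0110✓ 1001✓ 1010✓ 1101✓ 1111✓
Round 1: -001 -010 0-00✓ 0-10✓ 00-0✓ 00-1✓ 000-✓ 001-✓ 01-0✓ 1-01 11-1
Round 2: 0--0 00--
PIs = {-001, -010, 0--0, 00--, 1-01, 11-1}
Coverage chart:
  m0: 0--0,00--
  m1: -001,00--
  m2: -010,0--0,00--
  m3: 00-- ←essential
  m4: 0--0 ←essential
  m6: 0--0 ←essential
  m9: -001,1-01
  m10: -010 ←essential
  m13: 1-01,11-1
  m15: 11-1 ←essential
Essential: -010, 0--0, 00--, 11-1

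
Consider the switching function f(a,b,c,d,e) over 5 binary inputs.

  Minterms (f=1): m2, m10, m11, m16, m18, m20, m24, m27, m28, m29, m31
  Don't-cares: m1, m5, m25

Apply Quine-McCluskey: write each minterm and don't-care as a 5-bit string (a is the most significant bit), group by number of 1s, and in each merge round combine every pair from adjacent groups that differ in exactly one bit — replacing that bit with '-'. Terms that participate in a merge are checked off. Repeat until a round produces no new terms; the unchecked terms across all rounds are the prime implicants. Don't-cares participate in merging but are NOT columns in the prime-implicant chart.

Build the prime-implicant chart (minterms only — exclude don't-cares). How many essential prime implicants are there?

size-2^0 implicants → 00001(✓)  00010(✓)  00101(✓)  01010(✓)  01011(✓)  10000(✓)  10010(✓)  10100(✓)  11000(✓)  11001(✓)  11011(✓)  11100(✓)  11101(✓)  11111(✓)
size-2^1 implicants → -0010  -1011  0-010  00-01  0101-  1-000(✓)  1-100(✓)  10-00(✓)  100-0  11-00(✓)  11-01(✓)  11-11(✓)  110-1(✓)  1100-(✓)  111-1(✓)  1110-(✓)
size-2^2 implicants → 1--00  11--1  11-0-
Unchecked terms (primes): -0010, -1011, 0-010, 00-01, 0101-, 1--00, 100-0, 11--1, 11-0-
Minterm coverage:
  m2 ⊆ -0010,0-010
  m10 ⊆ 0-010,0101-
  m11 ⊆ -1011,0101-
  m16 ⊆ 1--00,100-0
  m18 ⊆ -0010,100-0
  m20 ⊆ 1--00 [E]
  m24 ⊆ 1--00,11-0-
  m27 ⊆ -1011,11--1
  m28 ⊆ 1--00,11-0-
  m29 ⊆ 11--1,11-0-
  m31 ⊆ 11--1 [E]
E = {1--00, 11--1}

2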